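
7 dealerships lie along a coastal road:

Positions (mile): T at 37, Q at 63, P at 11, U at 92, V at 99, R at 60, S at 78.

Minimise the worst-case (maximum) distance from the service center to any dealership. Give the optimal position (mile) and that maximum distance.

The 1-center on a line is the midpoint of the two extreme points: leftmost at 11, rightmost at 99.
Optimal location = (11 + 99)/2 = 55; maximum distance = (99 − 11)/2 = 44.

location 55, max distance 44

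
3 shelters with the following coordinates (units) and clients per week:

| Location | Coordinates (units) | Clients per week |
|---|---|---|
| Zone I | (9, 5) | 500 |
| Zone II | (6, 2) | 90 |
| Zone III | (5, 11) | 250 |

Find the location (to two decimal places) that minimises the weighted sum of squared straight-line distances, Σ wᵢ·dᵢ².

The minimiser of Σwᵢ‖p−pᵢ‖² is the weighted centroid p* = (Σwᵢpᵢ)/(Σwᵢ).
Σwᵢ = 840.
Σwᵢxᵢ = 500·9 + 90·6 + 250·5 = 6290.
Σwᵢyᵢ = 500·5 + 90·2 + 250·11 = 5430.
x* = 6290/840 = 7.49, y* = 5430/840 = 6.46.

(7.49, 6.46)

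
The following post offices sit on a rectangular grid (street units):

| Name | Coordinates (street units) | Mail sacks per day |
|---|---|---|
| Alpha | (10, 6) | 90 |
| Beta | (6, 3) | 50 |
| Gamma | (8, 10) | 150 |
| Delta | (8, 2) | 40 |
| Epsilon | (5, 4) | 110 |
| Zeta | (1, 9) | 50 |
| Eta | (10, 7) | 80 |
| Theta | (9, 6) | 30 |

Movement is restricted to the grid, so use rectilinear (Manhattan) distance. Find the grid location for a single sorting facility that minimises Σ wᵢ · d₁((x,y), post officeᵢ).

Manhattan distance separates: Σwᵢ(|x−xᵢ|+|y−yᵢ|) = Σwᵢ|x−xᵢ| + Σwᵢ|y−yᵢ|, so x and y are optimised independently as 1-D weighted medians.
Total weight W = 600; half = 300.
x-coordinate, sorted with cumulative weight:
  x=1 (Zeta, w=50) cum 50
  x=5 (Epsilon, w=110) cum 160
  x=6 (Beta, w=50) cum 210
  x=8 (Gamma, w=150) cum 360  ← median
  x=8 (Delta, w=40) cum 400
  x=9 (Theta, w=30) cum 430
  x=10 (Alpha, w=90) cum 520
  x=10 (Eta, w=80) cum 600
⇒ x* = 8
y-coordinate, sorted with cumulative weight:
  y=2 (Delta, w=40) cum 40
  y=3 (Beta, w=50) cum 90
  y=4 (Epsilon, w=110) cum 200
  y=6 (Alpha, w=90) cum 290
  y=6 (Theta, w=30) cum 320  ← median
  y=7 (Eta, w=80) cum 400
  y=9 (Zeta, w=50) cum 450
  y=10 (Gamma, w=150) cum 600
⇒ y* = 6

(8, 6)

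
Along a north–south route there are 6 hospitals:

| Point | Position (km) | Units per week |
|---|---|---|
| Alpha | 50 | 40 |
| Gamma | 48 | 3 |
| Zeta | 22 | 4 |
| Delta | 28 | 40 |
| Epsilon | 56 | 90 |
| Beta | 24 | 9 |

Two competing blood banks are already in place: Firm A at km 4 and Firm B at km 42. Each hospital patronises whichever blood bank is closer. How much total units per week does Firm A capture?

4

The indifferent point is the midpoint (4+42)/2 = 23; hospitals left of it (closer to Firm A at 4) go to Firm A, those right go to Firm B.
  Zeta at 22 (w=4) → Firm A
  Beta at 24 (w=9) → Firm B
  Delta at 28 (w=40) → Firm B
  Gamma at 48 (w=3) → Firm B
  Alpha at 50 (w=40) → Firm B
  Epsilon at 56 (w=90) → Firm B
Firm A captures 4; Firm B captures 182.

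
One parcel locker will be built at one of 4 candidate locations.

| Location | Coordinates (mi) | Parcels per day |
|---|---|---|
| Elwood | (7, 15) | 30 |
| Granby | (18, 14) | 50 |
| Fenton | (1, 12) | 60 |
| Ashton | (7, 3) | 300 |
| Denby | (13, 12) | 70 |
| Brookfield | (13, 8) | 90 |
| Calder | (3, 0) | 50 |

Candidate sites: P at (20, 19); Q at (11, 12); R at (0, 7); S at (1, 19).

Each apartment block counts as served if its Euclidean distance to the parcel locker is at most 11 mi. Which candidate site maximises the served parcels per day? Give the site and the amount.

Q, covering 600

Coverage radius r = 11 mi; a point is covered iff (Δx)²+(Δy)² ≤ 11² = 121.
  P (20, 19): covers {Granby, Denby} → 120
  Q (11, 12): covers {Elwood, Granby, Fenton, Ashton, Denby, Brookfield} → 600
  R (0, 7): covers {Elwood, Fenton, Ashton, Calder} → 440
  S (1, 19): covers {Elwood, Fenton} → 90
Maximum coverage at Q: 600 parcels per day.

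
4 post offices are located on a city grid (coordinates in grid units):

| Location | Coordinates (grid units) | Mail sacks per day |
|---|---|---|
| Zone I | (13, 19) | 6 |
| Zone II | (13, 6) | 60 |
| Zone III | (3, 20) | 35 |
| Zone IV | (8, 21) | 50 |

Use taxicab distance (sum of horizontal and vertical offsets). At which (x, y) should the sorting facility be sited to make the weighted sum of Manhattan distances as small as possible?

(8, 20)

Manhattan distance separates: Σwᵢ(|x−xᵢ|+|y−yᵢ|) = Σwᵢ|x−xᵢ| + Σwᵢ|y−yᵢ|, so x and y are optimised independently as 1-D weighted medians.
Total weight W = 151; half = 75.5.
x-coordinate, sorted with cumulative weight:
  x=3 (Zone III, w=35) cum 35
  x=8 (Zone IV, w=50) cum 85  ← median
  x=13 (Zone I, w=6) cum 91
  x=13 (Zone II, w=60) cum 151
⇒ x* = 8
y-coordinate, sorted with cumulative weight:
  y=6 (Zone II, w=60) cum 60
  y=19 (Zone I, w=6) cum 66
  y=20 (Zone III, w=35) cum 101  ← median
  y=21 (Zone IV, w=50) cum 151
⇒ y* = 20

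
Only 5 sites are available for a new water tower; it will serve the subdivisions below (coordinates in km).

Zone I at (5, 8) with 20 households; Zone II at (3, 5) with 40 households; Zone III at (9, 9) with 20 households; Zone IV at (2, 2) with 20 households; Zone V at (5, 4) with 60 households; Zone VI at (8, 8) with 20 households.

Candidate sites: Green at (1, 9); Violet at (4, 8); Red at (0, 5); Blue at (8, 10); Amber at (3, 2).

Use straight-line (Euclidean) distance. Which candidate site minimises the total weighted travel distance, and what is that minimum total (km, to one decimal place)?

Total weighted distance at each candidate:
  Green (1, 9): total = 1088.4
  Violet (4, 8): total = 702.3
  Red (0, 5): total = 982.5
  Blue (8, 10): total = 1025.7
  Amber (3, 2): total = 776.8
Minimum is at Violet with total 702.3 km.

Violet, total 702.3 km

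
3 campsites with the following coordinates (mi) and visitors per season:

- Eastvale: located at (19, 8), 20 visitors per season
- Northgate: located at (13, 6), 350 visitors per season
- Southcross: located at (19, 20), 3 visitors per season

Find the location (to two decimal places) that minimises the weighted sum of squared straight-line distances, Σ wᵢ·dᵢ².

The minimiser of Σwᵢ‖p−pᵢ‖² is the weighted centroid p* = (Σwᵢpᵢ)/(Σwᵢ).
Σwᵢ = 373.
Σwᵢxᵢ = 20·19 + 350·13 + 3·19 = 4987.
Σwᵢyᵢ = 20·8 + 350·6 + 3·20 = 2320.
x* = 4987/373 = 13.37, y* = 2320/373 = 6.22.

(13.37, 6.22)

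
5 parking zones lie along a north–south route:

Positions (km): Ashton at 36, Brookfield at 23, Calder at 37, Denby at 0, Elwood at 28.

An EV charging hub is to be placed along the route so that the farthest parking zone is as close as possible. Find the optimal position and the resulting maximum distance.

location 18.5, max distance 18.5

The 1-center on a line is the midpoint of the two extreme points: leftmost at 0, rightmost at 37.
Optimal location = (0 + 37)/2 = 18.5; maximum distance = (37 − 0)/2 = 18.5.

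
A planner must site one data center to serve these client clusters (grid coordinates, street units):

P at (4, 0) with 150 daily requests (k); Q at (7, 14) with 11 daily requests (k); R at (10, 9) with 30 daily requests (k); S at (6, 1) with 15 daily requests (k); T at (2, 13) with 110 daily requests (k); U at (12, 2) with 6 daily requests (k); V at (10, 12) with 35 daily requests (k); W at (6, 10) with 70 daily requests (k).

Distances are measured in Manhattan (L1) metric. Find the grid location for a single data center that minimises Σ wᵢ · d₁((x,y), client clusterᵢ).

(4, 10)

Manhattan distance separates: Σwᵢ(|x−xᵢ|+|y−yᵢ|) = Σwᵢ|x−xᵢ| + Σwᵢ|y−yᵢ|, so x and y are optimised independently as 1-D weighted medians.
Total weight W = 427; half = 213.5.
x-coordinate, sorted with cumulative weight:
  x=2 (T, w=110) cum 110
  x=4 (P, w=150) cum 260  ← median
  x=6 (S, w=15) cum 275
  x=6 (W, w=70) cum 345
  x=7 (Q, w=11) cum 356
  x=10 (R, w=30) cum 386
  x=10 (V, w=35) cum 421
  x=12 (U, w=6) cum 427
⇒ x* = 4
y-coordinate, sorted with cumulative weight:
  y=0 (P, w=150) cum 150
  y=1 (S, w=15) cum 165
  y=2 (U, w=6) cum 171
  y=9 (R, w=30) cum 201
  y=10 (W, w=70) cum 271  ← median
  y=12 (V, w=35) cum 306
  y=13 (T, w=110) cum 416
  y=14 (Q, w=11) cum 427
⇒ y* = 10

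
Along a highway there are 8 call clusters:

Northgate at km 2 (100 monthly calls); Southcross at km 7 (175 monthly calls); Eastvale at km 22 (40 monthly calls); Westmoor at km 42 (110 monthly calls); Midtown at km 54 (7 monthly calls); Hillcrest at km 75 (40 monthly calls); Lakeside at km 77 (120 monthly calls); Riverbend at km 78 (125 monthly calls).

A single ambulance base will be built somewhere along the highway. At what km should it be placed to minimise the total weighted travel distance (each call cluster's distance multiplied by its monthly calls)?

For a sum of weighted absolute distances on a line, the optimum is the weighted median (not the mean). Total weight W = 717; half-weight = 358.5.
Sort by position and accumulate weight:
  km 2 (Northgate, w=100) → cum 100
  km 7 (Southcross, w=175) → cum 275
  km 22 (Eastvale, w=40) → cum 315
  km 42 (Westmoor, w=110) → cum 425  ≥ 358.5 → median here
  km 54 (Midtown, w=7) → cum 432
  km 75 (Hillcrest, w=40) → cum 472
  km 77 (Lakeside, w=120) → cum 592
  km 78 (Riverbend, w=125) → cum 717
Optimal location: km 42.

x = 42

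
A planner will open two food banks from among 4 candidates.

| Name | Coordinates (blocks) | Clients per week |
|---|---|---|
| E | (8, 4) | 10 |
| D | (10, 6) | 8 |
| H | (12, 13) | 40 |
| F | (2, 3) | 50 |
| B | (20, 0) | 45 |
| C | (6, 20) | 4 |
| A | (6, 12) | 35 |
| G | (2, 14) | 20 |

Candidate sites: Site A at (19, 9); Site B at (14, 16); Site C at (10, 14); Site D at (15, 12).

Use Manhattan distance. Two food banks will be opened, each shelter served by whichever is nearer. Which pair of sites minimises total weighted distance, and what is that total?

{Site A, Site C}, total 2114

Evaluate every pair (each demand assigned to the nearer of the two):
  {Site A, Site C}: total = 2114
  {Site C, Site D}: total = 2429
  {Site A, Site D}: total = 2631
  {Site B, Site C}: total = 2654
  {Site A, Site B}: total = 2804
  {Site B, Site D}: total = 2906
Best pair: {Site A, Site C} with total 2114.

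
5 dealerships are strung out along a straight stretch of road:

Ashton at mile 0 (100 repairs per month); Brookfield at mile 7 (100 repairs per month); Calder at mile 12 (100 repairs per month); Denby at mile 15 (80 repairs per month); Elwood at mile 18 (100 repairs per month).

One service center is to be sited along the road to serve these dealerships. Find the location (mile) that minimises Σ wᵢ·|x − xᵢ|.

x = 12

For a sum of weighted absolute distances on a line, the optimum is the weighted median (not the mean). Total weight W = 480; half-weight = 240.
Sort by position and accumulate weight:
  mile 0 (Ashton, w=100) → cum 100
  mile 7 (Brookfield, w=100) → cum 200
  mile 12 (Calder, w=100) → cum 300  ≥ 240 → median here
  mile 15 (Denby, w=80) → cum 380
  mile 18 (Elwood, w=100) → cum 480
Optimal location: mile 12.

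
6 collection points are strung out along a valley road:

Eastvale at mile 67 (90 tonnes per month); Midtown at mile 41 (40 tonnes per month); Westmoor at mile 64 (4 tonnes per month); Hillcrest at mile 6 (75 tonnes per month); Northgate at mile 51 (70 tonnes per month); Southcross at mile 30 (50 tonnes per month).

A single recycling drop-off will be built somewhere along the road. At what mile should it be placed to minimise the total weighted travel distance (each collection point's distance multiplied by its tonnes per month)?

x = 41

For a sum of weighted absolute distances on a line, the optimum is the weighted median (not the mean). Total weight W = 329; half-weight = 164.5.
Sort by position and accumulate weight:
  mile 6 (Hillcrest, w=75) → cum 75
  mile 30 (Southcross, w=50) → cum 125
  mile 41 (Midtown, w=40) → cum 165  ≥ 164.5 → median here
  mile 51 (Northgate, w=70) → cum 235
  mile 64 (Westmoor, w=4) → cum 239
  mile 67 (Eastvale, w=90) → cum 329
Optimal location: mile 41.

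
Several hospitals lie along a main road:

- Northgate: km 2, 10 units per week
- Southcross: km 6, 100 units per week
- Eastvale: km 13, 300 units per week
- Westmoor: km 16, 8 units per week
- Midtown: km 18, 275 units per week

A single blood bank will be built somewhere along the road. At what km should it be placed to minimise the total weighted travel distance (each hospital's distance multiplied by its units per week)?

x = 13

For a sum of weighted absolute distances on a line, the optimum is the weighted median (not the mean). Total weight W = 693; half-weight = 346.5.
Sort by position and accumulate weight:
  km 2 (Northgate, w=10) → cum 10
  km 6 (Southcross, w=100) → cum 110
  km 13 (Eastvale, w=300) → cum 410  ≥ 346.5 → median here
  km 16 (Westmoor, w=8) → cum 418
  km 18 (Midtown, w=275) → cum 693
Optimal location: km 13.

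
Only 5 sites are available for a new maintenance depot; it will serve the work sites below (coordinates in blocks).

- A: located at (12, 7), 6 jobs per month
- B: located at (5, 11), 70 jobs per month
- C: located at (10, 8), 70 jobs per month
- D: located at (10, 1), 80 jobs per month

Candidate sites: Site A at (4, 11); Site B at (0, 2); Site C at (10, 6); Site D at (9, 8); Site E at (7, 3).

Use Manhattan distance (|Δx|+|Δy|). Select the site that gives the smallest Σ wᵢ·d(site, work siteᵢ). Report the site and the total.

Total weighted distance at each candidate:
  Site A (4, 11): total = 2052
  Site B (0, 2): total = 3082
  Site C (10, 6): total = 1258
  Site D (9, 8): total = 1224
  Site E (7, 3): total = 1714
Minimum is at Site D with total 1224 blocks.

Site D, total 1224 blocks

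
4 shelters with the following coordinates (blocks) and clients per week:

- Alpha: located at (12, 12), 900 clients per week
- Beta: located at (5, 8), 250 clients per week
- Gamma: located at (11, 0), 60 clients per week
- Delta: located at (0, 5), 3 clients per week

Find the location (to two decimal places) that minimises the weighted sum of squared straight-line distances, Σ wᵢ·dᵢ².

(10.48, 10.56)

The minimiser of Σwᵢ‖p−pᵢ‖² is the weighted centroid p* = (Σwᵢpᵢ)/(Σwᵢ).
Σwᵢ = 1213.
Σwᵢxᵢ = 900·12 + 250·5 + 60·11 + 3·0 = 12710.
Σwᵢyᵢ = 900·12 + 250·8 + 60·0 + 3·5 = 12815.
x* = 12710/1213 = 10.48, y* = 12815/1213 = 10.56.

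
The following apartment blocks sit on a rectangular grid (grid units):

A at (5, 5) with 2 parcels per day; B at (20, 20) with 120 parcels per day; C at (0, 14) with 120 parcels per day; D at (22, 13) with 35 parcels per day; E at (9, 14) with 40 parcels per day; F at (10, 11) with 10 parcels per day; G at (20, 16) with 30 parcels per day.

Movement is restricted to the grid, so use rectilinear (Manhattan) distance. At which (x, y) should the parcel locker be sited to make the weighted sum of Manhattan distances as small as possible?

(20, 14)

Manhattan distance separates: Σwᵢ(|x−xᵢ|+|y−yᵢ|) = Σwᵢ|x−xᵢ| + Σwᵢ|y−yᵢ|, so x and y are optimised independently as 1-D weighted medians.
Total weight W = 357; half = 178.5.
x-coordinate, sorted with cumulative weight:
  x=0 (C, w=120) cum 120
  x=5 (A, w=2) cum 122
  x=9 (E, w=40) cum 162
  x=10 (F, w=10) cum 172
  x=20 (B, w=120) cum 292  ← median
  x=20 (G, w=30) cum 322
  x=22 (D, w=35) cum 357
⇒ x* = 20
y-coordinate, sorted with cumulative weight:
  y=5 (A, w=2) cum 2
  y=11 (F, w=10) cum 12
  y=13 (D, w=35) cum 47
  y=14 (C, w=120) cum 167
  y=14 (E, w=40) cum 207  ← median
  y=16 (G, w=30) cum 237
  y=20 (B, w=120) cum 357
⇒ y* = 14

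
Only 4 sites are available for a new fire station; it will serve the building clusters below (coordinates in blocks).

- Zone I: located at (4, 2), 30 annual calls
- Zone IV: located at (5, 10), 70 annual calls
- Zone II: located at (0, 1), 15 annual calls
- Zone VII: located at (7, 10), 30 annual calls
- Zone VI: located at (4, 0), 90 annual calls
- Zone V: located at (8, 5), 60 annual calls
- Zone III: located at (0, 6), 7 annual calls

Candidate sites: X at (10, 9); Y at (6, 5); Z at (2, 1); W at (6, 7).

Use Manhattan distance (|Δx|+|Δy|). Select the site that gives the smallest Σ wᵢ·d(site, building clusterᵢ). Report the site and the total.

Y, total 1699 blocks

Total weighted distance at each candidate:
  X (10, 9): total = 3001
  Y (6, 5): total = 1699
  Z (2, 1): total = 2299
  W (6, 7): total = 1889
Minimum is at Y with total 1699 blocks.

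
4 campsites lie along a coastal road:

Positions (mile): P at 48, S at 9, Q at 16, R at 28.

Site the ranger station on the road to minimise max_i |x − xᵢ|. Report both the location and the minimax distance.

The 1-center on a line is the midpoint of the two extreme points: leftmost at 9, rightmost at 48.
Optimal location = (9 + 48)/2 = 28.5; maximum distance = (48 − 9)/2 = 19.5.

location 28.5, max distance 19.5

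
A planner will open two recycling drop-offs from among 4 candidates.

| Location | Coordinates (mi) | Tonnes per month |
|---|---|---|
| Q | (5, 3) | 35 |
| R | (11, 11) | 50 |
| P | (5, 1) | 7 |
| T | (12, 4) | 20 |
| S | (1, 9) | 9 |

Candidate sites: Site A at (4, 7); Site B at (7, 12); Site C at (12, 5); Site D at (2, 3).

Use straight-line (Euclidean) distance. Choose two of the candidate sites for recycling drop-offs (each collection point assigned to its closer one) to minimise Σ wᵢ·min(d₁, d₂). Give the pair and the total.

{Site C, Site D}, total 509.1

Evaluate every pair (each demand assigned to the nearer of the two):
  {Site C, Site D}: total = 509.1
  {Site A, Site C}: total = 543.5
  {Site B, Site D}: total = 579.8
  {Site A, Site B}: total = 596.4
  {Site B, Site C}: total = 597.8
  {Site A, Site D}: total = 736.7
Best pair: {Site C, Site D} with total 509.1.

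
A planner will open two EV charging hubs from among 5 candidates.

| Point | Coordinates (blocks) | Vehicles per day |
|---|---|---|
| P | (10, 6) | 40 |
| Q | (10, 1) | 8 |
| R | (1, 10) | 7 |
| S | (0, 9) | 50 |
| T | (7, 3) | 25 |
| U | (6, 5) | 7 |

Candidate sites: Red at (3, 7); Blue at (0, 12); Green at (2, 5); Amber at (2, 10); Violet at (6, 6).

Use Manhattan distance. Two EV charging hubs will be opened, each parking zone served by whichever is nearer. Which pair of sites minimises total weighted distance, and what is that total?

Evaluate every pair (each demand assigned to the nearer of the two):
  {Amber, Violet}: total = 496
  {Blue, Violet}: total = 510
  {Red, Violet}: total = 624
  {Green, Violet}: total = 681
  {Red, Amber}: total = 816
  {Green, Amber}: total = 816
  {Red, Blue}: total = 830
  {Blue, Green}: total = 830
  {Red, Green}: total = 904
  {Blue, Amber}: total = 1136
Best pair: {Amber, Violet} with total 496.

{Amber, Violet}, total 496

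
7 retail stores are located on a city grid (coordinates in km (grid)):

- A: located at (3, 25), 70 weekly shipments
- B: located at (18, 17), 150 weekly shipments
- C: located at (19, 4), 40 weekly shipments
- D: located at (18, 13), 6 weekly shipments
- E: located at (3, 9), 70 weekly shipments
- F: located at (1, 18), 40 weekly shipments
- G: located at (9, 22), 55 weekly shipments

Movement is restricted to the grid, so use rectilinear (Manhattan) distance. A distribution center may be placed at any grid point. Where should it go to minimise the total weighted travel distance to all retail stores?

(9, 17)

Manhattan distance separates: Σwᵢ(|x−xᵢ|+|y−yᵢ|) = Σwᵢ|x−xᵢ| + Σwᵢ|y−yᵢ|, so x and y are optimised independently as 1-D weighted medians.
Total weight W = 431; half = 215.5.
x-coordinate, sorted with cumulative weight:
  x=1 (F, w=40) cum 40
  x=3 (A, w=70) cum 110
  x=3 (E, w=70) cum 180
  x=9 (G, w=55) cum 235  ← median
  x=18 (B, w=150) cum 385
  x=18 (D, w=6) cum 391
  x=19 (C, w=40) cum 431
⇒ x* = 9
y-coordinate, sorted with cumulative weight:
  y=4 (C, w=40) cum 40
  y=9 (E, w=70) cum 110
  y=13 (D, w=6) cum 116
  y=17 (B, w=150) cum 266  ← median
  y=18 (F, w=40) cum 306
  y=22 (G, w=55) cum 361
  y=25 (A, w=70) cum 431
⇒ y* = 17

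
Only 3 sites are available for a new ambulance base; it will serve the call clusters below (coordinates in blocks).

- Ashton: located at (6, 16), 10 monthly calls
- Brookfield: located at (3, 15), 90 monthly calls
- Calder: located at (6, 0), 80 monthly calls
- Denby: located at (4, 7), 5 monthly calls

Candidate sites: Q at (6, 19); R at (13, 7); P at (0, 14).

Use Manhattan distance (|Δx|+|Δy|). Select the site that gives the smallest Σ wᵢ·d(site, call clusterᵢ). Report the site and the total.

P, total 2095 blocks

Total weighted distance at each candidate:
  Q (6, 19): total = 2250
  R (13, 7): total = 2945
  P (0, 14): total = 2095
Minimum is at P with total 2095 blocks.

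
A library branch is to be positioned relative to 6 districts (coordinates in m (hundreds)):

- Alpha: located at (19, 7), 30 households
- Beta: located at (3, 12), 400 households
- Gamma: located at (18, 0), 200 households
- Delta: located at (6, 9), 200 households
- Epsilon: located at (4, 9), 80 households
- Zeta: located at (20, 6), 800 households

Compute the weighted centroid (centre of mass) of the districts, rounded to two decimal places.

The minimiser of Σwᵢ‖p−pᵢ‖² is the weighted centroid p* = (Σwᵢpᵢ)/(Σwᵢ).
Σwᵢ = 1710.
Σwᵢxᵢ = 30·19 + 400·3 + 200·18 + 200·6 + 80·4 + 800·20 = 22890.
Σwᵢyᵢ = 30·7 + 400·12 + 200·0 + 200·9 + 80·9 + 800·6 = 12330.
x* = 22890/1710 = 13.39, y* = 12330/1710 = 7.21.

(13.39, 7.21)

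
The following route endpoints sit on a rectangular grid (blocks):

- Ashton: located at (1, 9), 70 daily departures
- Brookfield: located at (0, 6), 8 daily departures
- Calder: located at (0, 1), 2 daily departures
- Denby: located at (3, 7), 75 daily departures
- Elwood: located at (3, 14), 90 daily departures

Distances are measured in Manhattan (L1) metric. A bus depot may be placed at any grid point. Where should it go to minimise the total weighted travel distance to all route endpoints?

Manhattan distance separates: Σwᵢ(|x−xᵢ|+|y−yᵢ|) = Σwᵢ|x−xᵢ| + Σwᵢ|y−yᵢ|, so x and y are optimised independently as 1-D weighted medians.
Total weight W = 245; half = 122.5.
x-coordinate, sorted with cumulative weight:
  x=0 (Brookfield, w=8) cum 8
  x=0 (Calder, w=2) cum 10
  x=1 (Ashton, w=70) cum 80
  x=3 (Denby, w=75) cum 155  ← median
  x=3 (Elwood, w=90) cum 245
⇒ x* = 3
y-coordinate, sorted with cumulative weight:
  y=1 (Calder, w=2) cum 2
  y=6 (Brookfield, w=8) cum 10
  y=7 (Denby, w=75) cum 85
  y=9 (Ashton, w=70) cum 155  ← median
  y=14 (Elwood, w=90) cum 245
⇒ y* = 9

(3, 9)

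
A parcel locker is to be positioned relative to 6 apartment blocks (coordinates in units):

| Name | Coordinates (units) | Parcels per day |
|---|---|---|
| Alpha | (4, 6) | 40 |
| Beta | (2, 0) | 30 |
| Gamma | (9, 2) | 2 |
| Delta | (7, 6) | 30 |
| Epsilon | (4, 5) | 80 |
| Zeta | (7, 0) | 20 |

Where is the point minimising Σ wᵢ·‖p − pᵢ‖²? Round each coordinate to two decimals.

The minimiser of Σwᵢ‖p−pᵢ‖² is the weighted centroid p* = (Σwᵢpᵢ)/(Σwᵢ).
Σwᵢ = 202.
Σwᵢxᵢ = 40·4 + 30·2 + 2·9 + 30·7 + 80·4 + 20·7 = 908.
Σwᵢyᵢ = 40·6 + 30·0 + 2·2 + 30·6 + 80·5 + 20·0 = 824.
x* = 908/202 = 4.50, y* = 824/202 = 4.08.

(4.50, 4.08)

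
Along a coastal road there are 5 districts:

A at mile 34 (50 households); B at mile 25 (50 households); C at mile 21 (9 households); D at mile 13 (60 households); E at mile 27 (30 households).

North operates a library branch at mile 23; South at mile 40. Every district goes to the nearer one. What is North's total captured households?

The indifferent point is the midpoint (23+40)/2 = 31.5; districts left of it (closer to North at 23) go to North, those right go to South.
  D at 13 (w=60) → North
  C at 21 (w=9) → North
  B at 25 (w=50) → North
  E at 27 (w=30) → North
  A at 34 (w=50) → South
North captures 149; South captures 50.

149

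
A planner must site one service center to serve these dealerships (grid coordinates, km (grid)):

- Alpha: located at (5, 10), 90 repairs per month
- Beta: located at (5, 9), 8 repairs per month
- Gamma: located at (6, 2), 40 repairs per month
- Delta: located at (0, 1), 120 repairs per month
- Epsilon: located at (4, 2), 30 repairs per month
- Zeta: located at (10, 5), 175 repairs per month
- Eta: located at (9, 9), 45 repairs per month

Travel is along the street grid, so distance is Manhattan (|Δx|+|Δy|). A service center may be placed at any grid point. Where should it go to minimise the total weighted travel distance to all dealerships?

(6, 5)

Manhattan distance separates: Σwᵢ(|x−xᵢ|+|y−yᵢ|) = Σwᵢ|x−xᵢ| + Σwᵢ|y−yᵢ|, so x and y are optimised independently as 1-D weighted medians.
Total weight W = 508; half = 254.
x-coordinate, sorted with cumulative weight:
  x=0 (Delta, w=120) cum 120
  x=4 (Epsilon, w=30) cum 150
  x=5 (Alpha, w=90) cum 240
  x=5 (Beta, w=8) cum 248
  x=6 (Gamma, w=40) cum 288  ← median
  x=9 (Eta, w=45) cum 333
  x=10 (Zeta, w=175) cum 508
⇒ x* = 6
y-coordinate, sorted with cumulative weight:
  y=1 (Delta, w=120) cum 120
  y=2 (Gamma, w=40) cum 160
  y=2 (Epsilon, w=30) cum 190
  y=5 (Zeta, w=175) cum 365  ← median
  y=9 (Beta, w=8) cum 373
  y=9 (Eta, w=45) cum 418
  y=10 (Alpha, w=90) cum 508
⇒ y* = 5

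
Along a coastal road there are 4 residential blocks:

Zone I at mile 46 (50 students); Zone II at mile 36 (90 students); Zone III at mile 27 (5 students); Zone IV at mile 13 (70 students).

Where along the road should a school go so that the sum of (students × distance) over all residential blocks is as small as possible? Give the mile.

For a sum of weighted absolute distances on a line, the optimum is the weighted median (not the mean). Total weight W = 215; half-weight = 107.5.
Sort by position and accumulate weight:
  mile 13 (Zone IV, w=70) → cum 70
  mile 27 (Zone III, w=5) → cum 75
  mile 36 (Zone II, w=90) → cum 165  ≥ 107.5 → median here
  mile 46 (Zone I, w=50) → cum 215
Optimal location: mile 36.

x = 36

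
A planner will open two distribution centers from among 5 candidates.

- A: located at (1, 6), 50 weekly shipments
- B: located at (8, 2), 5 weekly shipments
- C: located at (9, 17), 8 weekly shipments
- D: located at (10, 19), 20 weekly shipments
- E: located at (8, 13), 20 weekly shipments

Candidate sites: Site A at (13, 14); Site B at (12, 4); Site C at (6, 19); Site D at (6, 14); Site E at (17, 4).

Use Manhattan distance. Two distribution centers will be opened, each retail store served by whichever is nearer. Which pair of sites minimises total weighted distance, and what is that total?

Evaluate every pair (each demand assigned to the nearer of the two):
  {Site C, Site D}: total = 900
  {Site B, Site C}: total = 960
  {Site B, Site D}: total = 968
  {Site A, Site D}: total = 988
  {Site D, Site E}: total = 993
  {Site A, Site B}: total = 1016
  {Site A, Site C}: total = 1225
  {Site C, Site E}: total = 1235
  {Site A, Site E}: total = 1291
  {Site B, Site E}: total = 1408
Best pair: {Site C, Site D} with total 900.

{Site C, Site D}, total 900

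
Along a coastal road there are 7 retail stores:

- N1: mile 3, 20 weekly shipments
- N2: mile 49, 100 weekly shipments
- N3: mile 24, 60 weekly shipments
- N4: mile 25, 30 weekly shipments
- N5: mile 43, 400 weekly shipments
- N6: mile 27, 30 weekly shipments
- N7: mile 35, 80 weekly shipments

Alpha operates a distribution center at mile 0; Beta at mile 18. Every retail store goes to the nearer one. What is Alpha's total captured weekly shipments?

The indifferent point is the midpoint (0+18)/2 = 9; retail stores left of it (closer to Alpha at 0) go to Alpha, those right go to Beta.
  N1 at 3 (w=20) → Alpha
  N3 at 24 (w=60) → Beta
  N4 at 25 (w=30) → Beta
  N6 at 27 (w=30) → Beta
  N7 at 35 (w=80) → Beta
  N5 at 43 (w=400) → Beta
  N2 at 49 (w=100) → Beta
Alpha captures 20; Beta captures 700.

20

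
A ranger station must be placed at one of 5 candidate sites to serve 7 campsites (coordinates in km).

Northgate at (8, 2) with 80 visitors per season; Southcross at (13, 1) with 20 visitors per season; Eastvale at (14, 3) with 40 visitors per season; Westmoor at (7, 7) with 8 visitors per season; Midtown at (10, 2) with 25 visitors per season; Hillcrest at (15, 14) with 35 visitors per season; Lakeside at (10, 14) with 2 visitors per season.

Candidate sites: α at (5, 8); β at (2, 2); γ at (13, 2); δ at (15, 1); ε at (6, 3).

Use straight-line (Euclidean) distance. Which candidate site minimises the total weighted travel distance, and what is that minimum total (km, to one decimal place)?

γ, total 1064.6 km

Total weighted distance at each candidate:
  α (5, 8): total = 1798.0
  β (2, 2): total = 2087.2
  γ (13, 2): total = 1064.6
  δ (15, 1): total = 1385.5
  ε (6, 3): total = 1301.4
Minimum is at γ with total 1064.6 km.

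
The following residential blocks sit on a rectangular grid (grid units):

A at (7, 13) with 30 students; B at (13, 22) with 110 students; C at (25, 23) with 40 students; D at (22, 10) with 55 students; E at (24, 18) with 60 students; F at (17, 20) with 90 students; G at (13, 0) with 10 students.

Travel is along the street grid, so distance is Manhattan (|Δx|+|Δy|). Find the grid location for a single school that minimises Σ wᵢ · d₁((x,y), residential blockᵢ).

Manhattan distance separates: Σwᵢ(|x−xᵢ|+|y−yᵢ|) = Σwᵢ|x−xᵢ| + Σwᵢ|y−yᵢ|, so x and y are optimised independently as 1-D weighted medians.
Total weight W = 395; half = 197.5.
x-coordinate, sorted with cumulative weight:
  x=7 (A, w=30) cum 30
  x=13 (B, w=110) cum 140
  x=13 (G, w=10) cum 150
  x=17 (F, w=90) cum 240  ← median
  x=22 (D, w=55) cum 295
  x=24 (E, w=60) cum 355
  x=25 (C, w=40) cum 395
⇒ x* = 17
y-coordinate, sorted with cumulative weight:
  y=0 (G, w=10) cum 10
  y=10 (D, w=55) cum 65
  y=13 (A, w=30) cum 95
  y=18 (E, w=60) cum 155
  y=20 (F, w=90) cum 245  ← median
  y=22 (B, w=110) cum 355
  y=23 (C, w=40) cum 395
⇒ y* = 20

(17, 20)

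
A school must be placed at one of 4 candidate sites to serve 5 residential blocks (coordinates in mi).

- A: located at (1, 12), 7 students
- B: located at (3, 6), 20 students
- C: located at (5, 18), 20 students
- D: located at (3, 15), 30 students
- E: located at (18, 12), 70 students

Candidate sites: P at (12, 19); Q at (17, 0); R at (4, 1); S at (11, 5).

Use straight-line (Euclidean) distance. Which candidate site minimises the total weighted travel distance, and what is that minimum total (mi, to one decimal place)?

P, total 1489.8 mi

Total weighted distance at each candidate:
  P (12, 19): total = 1489.8
  Q (17, 0): total = 2335.8
  R (4, 1): total = 2189.8
  S (11, 5): total = 1610.2
Minimum is at P with total 1489.8 mi.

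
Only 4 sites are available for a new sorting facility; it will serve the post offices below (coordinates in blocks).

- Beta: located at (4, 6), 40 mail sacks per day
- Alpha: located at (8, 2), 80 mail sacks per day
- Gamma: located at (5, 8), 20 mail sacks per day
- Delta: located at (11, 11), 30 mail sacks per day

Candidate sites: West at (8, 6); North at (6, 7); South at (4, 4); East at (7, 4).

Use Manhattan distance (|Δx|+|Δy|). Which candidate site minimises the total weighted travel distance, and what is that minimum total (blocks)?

West, total 820 blocks

Total weighted distance at each candidate:
  West (8, 6): total = 820
  North (6, 7): total = 990
  South (4, 4): total = 1080
  East (7, 4): total = 890
Minimum is at West with total 820 blocks.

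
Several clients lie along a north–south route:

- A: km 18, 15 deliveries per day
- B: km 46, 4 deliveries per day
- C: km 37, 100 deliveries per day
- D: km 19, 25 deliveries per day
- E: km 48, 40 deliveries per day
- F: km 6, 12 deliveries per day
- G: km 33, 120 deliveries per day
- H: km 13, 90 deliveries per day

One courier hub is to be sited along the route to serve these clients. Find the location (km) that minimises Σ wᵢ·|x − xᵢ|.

x = 33

For a sum of weighted absolute distances on a line, the optimum is the weighted median (not the mean). Total weight W = 406; half-weight = 203.
Sort by position and accumulate weight:
  km 6 (F, w=12) → cum 12
  km 13 (H, w=90) → cum 102
  km 18 (A, w=15) → cum 117
  km 19 (D, w=25) → cum 142
  km 33 (G, w=120) → cum 262  ≥ 203 → median here
  km 37 (C, w=100) → cum 362
  km 46 (B, w=4) → cum 366
  km 48 (E, w=40) → cum 406
Optimal location: km 33.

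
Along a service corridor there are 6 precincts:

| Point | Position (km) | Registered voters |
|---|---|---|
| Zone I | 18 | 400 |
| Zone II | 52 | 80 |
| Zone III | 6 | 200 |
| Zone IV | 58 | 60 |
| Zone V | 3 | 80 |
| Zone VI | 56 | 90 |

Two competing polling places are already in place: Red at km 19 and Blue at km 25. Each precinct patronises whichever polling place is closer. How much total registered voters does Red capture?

The indifferent point is the midpoint (19+25)/2 = 22; precincts left of it (closer to Red at 19) go to Red, those right go to Blue.
  Zone V at 3 (w=80) → Red
  Zone III at 6 (w=200) → Red
  Zone I at 18 (w=400) → Red
  Zone II at 52 (w=80) → Blue
  Zone VI at 56 (w=90) → Blue
  Zone IV at 58 (w=60) → Blue
Red captures 680; Blue captures 230.

680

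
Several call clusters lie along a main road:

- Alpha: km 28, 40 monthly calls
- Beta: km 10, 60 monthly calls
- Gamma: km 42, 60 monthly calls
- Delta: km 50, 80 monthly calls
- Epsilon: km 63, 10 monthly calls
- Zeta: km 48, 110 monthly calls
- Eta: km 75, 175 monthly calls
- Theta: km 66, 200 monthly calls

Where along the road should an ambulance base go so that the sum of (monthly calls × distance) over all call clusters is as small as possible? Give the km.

x = 66

For a sum of weighted absolute distances on a line, the optimum is the weighted median (not the mean). Total weight W = 735; half-weight = 367.5.
Sort by position and accumulate weight:
  km 10 (Beta, w=60) → cum 60
  km 28 (Alpha, w=40) → cum 100
  km 42 (Gamma, w=60) → cum 160
  km 48 (Zeta, w=110) → cum 270
  km 50 (Delta, w=80) → cum 350
  km 63 (Epsilon, w=10) → cum 360
  km 66 (Theta, w=200) → cum 560  ≥ 367.5 → median here
  km 75 (Eta, w=175) → cum 735
Optimal location: km 66.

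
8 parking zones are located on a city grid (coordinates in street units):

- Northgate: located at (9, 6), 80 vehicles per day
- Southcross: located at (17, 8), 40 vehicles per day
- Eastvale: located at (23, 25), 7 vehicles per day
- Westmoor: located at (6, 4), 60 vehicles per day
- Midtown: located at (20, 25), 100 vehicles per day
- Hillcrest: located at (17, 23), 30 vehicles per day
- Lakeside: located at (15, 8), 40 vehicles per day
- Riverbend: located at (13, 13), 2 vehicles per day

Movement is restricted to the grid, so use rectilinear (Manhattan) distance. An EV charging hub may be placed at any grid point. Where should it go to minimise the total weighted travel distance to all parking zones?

(15, 8)

Manhattan distance separates: Σwᵢ(|x−xᵢ|+|y−yᵢ|) = Σwᵢ|x−xᵢ| + Σwᵢ|y−yᵢ|, so x and y are optimised independently as 1-D weighted medians.
Total weight W = 359; half = 179.5.
x-coordinate, sorted with cumulative weight:
  x=6 (Westmoor, w=60) cum 60
  x=9 (Northgate, w=80) cum 140
  x=13 (Riverbend, w=2) cum 142
  x=15 (Lakeside, w=40) cum 182  ← median
  x=17 (Southcross, w=40) cum 222
  x=17 (Hillcrest, w=30) cum 252
  x=20 (Midtown, w=100) cum 352
  x=23 (Eastvale, w=7) cum 359
⇒ x* = 15
y-coordinate, sorted with cumulative weight:
  y=4 (Westmoor, w=60) cum 60
  y=6 (Northgate, w=80) cum 140
  y=8 (Southcross, w=40) cum 180  ← median
  y=8 (Lakeside, w=40) cum 220
  y=13 (Riverbend, w=2) cum 222
  y=23 (Hillcrest, w=30) cum 252
  y=25 (Eastvale, w=7) cum 259
  y=25 (Midtown, w=100) cum 359
⇒ y* = 8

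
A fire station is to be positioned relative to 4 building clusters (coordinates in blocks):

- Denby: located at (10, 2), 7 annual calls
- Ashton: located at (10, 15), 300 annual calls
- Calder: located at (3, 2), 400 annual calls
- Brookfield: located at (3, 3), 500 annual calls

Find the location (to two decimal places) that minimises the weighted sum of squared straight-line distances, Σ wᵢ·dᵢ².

(4.78, 5.65)

The minimiser of Σwᵢ‖p−pᵢ‖² is the weighted centroid p* = (Σwᵢpᵢ)/(Σwᵢ).
Σwᵢ = 1207.
Σwᵢxᵢ = 7·10 + 300·10 + 400·3 + 500·3 = 5770.
Σwᵢyᵢ = 7·2 + 300·15 + 400·2 + 500·3 = 6814.
x* = 5770/1207 = 4.78, y* = 6814/1207 = 5.65.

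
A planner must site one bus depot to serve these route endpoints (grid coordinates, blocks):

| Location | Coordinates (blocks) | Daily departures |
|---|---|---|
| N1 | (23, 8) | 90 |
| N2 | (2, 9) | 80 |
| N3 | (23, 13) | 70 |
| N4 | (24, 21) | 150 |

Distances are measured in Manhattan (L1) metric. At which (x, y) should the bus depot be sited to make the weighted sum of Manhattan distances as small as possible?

Manhattan distance separates: Σwᵢ(|x−xᵢ|+|y−yᵢ|) = Σwᵢ|x−xᵢ| + Σwᵢ|y−yᵢ|, so x and y are optimised independently as 1-D weighted medians.
Total weight W = 390; half = 195.
x-coordinate, sorted with cumulative weight:
  x=2 (N2, w=80) cum 80
  x=23 (N1, w=90) cum 170
  x=23 (N3, w=70) cum 240  ← median
  x=24 (N4, w=150) cum 390
⇒ x* = 23
y-coordinate, sorted with cumulative weight:
  y=8 (N1, w=90) cum 90
  y=9 (N2, w=80) cum 170
  y=13 (N3, w=70) cum 240  ← median
  y=21 (N4, w=150) cum 390
⇒ y* = 13

(23, 13)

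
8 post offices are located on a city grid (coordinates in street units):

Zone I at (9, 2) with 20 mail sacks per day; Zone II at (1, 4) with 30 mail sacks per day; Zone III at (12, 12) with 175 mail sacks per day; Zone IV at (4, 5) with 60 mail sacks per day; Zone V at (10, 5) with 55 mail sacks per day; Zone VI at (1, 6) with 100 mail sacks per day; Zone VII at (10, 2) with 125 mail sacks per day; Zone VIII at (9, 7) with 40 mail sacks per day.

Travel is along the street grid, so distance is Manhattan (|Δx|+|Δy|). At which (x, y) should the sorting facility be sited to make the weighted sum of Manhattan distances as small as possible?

Manhattan distance separates: Σwᵢ(|x−xᵢ|+|y−yᵢ|) = Σwᵢ|x−xᵢ| + Σwᵢ|y−yᵢ|, so x and y are optimised independently as 1-D weighted medians.
Total weight W = 605; half = 302.5.
x-coordinate, sorted with cumulative weight:
  x=1 (Zone II, w=30) cum 30
  x=1 (Zone VI, w=100) cum 130
  x=4 (Zone IV, w=60) cum 190
  x=9 (Zone I, w=20) cum 210
  x=9 (Zone VIII, w=40) cum 250
  x=10 (Zone V, w=55) cum 305  ← median
  x=10 (Zone VII, w=125) cum 430
  x=12 (Zone III, w=175) cum 605
⇒ x* = 10
y-coordinate, sorted with cumulative weight:
  y=2 (Zone I, w=20) cum 20
  y=2 (Zone VII, w=125) cum 145
  y=4 (Zone II, w=30) cum 175
  y=5 (Zone IV, w=60) cum 235
  y=5 (Zone V, w=55) cum 290
  y=6 (Zone VI, w=100) cum 390  ← median
  y=7 (Zone VIII, w=40) cum 430
  y=12 (Zone III, w=175) cum 605
⇒ y* = 6

(10, 6)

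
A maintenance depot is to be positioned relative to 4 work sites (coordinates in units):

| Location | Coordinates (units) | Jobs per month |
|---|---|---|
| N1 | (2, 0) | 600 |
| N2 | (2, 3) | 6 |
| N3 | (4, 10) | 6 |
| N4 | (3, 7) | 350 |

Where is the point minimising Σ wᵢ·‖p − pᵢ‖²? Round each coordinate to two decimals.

(2.38, 2.63)

The minimiser of Σwᵢ‖p−pᵢ‖² is the weighted centroid p* = (Σwᵢpᵢ)/(Σwᵢ).
Σwᵢ = 962.
Σwᵢxᵢ = 600·2 + 6·2 + 6·4 + 350·3 = 2286.
Σwᵢyᵢ = 600·0 + 6·3 + 6·10 + 350·7 = 2528.
x* = 2286/962 = 2.38, y* = 2528/962 = 2.63.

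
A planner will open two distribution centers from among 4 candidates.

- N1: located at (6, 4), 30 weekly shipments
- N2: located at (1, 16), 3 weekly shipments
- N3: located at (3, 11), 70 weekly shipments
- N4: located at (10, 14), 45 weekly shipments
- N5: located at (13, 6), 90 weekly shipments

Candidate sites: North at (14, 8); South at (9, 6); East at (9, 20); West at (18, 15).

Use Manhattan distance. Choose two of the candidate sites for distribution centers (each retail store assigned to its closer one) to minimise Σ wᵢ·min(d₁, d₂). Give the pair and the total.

Evaluate every pair (each demand assigned to the nearer of the two):
  {South, East}: total = 1631
  {North, South}: total = 1649
  {South, West}: total = 1739
  {North, East}: total = 1961
  {North, West}: total = 2069
  {East, West}: total = 3231
Best pair: {South, East} with total 1631.

{South, East}, total 1631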